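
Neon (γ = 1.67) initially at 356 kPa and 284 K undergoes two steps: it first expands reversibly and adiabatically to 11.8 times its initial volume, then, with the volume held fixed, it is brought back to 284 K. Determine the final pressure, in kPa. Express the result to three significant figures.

P₃ ≈ 30.2 kPa

Adiabatic step (PV^γ = const): P₂ = 356×(1/11.8)^(1.67) = 5.773 kPa; T₂ = 284×(1/11.8)^(0.67) = 54.34 K.
Isochoric: P₃ = P₂(T₃/T₂) = 5.773 × (284/54.34) = 30.17 kPa.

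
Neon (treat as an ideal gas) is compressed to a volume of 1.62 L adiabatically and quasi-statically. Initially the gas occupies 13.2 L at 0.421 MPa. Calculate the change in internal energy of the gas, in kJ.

γ = 5/3 for a monatomic ideal gas.
P₂ = P₁(V₁/V₂)^γ = 0.421×(13.2/1.62)^(5/3) = 13.89 MPa.
For a reversible adiabat, W_by_gas = (P₁V₁ − P₂V₂)/(γ−1).
W_by = (421000×0.0132 − 1.389×10^7×0.00162) / (2/3) = -25420 J.
Q = 0 ⇒ ΔU = −W_by = 25420 J.

ΔU ≈ 25.4 kJ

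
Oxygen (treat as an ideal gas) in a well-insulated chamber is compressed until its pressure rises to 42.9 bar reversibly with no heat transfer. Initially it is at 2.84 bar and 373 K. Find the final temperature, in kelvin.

T₂ ≈ 810 K

Along an adiabat T P^((1−γ)/γ) is constant, so T₂ = T₁ (P₂/P₁)^((γ−1)/γ).
For a diatomic ideal gas γ = 7/5, so (γ−1)/γ = 2/7.
T₂ = 373 × (42.9/2.84)^(2/7) = 810.2 K.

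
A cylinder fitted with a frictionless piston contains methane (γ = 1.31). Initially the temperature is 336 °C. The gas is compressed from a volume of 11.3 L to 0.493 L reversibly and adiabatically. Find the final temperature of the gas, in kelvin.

Adiabatic: T₁V₁^(γ−1) = T₂V₂^(γ−1) ⇒ T₂ = T₁ (V₁/V₂)^(γ−1).
T₁ = 336 °C = 609.1 K.
T₂ = 609.1 × (11.3/0.493)^(0.31) = 1608 K.

T₂ ≈ 1610 K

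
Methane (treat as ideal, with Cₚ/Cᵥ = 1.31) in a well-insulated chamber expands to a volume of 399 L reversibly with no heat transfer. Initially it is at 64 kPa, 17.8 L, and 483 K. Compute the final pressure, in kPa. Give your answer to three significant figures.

Adiabatic: P₁V₁^γ = P₂V₂^γ ⇒ P₂ = P₁ (V₁/V₂)^γ.
P₂ = 64 × (17.8/399)^(1.31) = 1.089 kPa.

P₂ ≈ 1.09 kPa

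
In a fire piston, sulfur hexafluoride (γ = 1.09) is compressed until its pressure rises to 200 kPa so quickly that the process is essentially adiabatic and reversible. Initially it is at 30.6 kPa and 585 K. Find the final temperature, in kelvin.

T₂ ≈ 683 K

Along an adiabat T P^((1−γ)/γ) is constant, so T₂ = T₁ (P₂/P₁)^((γ−1)/γ).
T₂ = 585 × (200/30.6)^(0.0826) = 683.1 K.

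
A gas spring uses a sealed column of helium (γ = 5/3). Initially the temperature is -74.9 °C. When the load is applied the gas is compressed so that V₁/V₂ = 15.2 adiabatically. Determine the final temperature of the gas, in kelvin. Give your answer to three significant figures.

For a reversible adiabat TV^(γ−1) is constant, so T₂ = T₁ (V₁/V₂)^(γ−1).
T₁ = -74.9 °C = 198.2 K.
T₂ = 198.2 × 15.2^(2/3) = 1216 K.

T₂ ≈ 1220 K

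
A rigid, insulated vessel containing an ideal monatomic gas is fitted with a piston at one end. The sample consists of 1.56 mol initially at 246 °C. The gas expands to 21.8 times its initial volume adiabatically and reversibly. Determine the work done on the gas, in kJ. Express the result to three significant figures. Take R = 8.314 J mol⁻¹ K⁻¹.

Adiabatic: T₁V₁^(γ−1) = T₂V₂^(γ−1) ⇒ T₂ = T₁ (V₁/V₂)^(γ−1).
γ = 5/3 for a monatomic ideal gas, so γ−1 = 2/3.
T₁ = 246 °C = 519.1 K.
T₂ = 519.1 × (1/21.8)^(2/3) = 66.53 K.
Q = 0, so ΔU = W_on_gas = nCᵥΔT with Cᵥ = R/(γ−1) = 12.47 J/(mol·K).
ΔU = 1.56 × 12.47 × (66.53 − 519.1) = -8806 J.

W ≈ -8.81 kJ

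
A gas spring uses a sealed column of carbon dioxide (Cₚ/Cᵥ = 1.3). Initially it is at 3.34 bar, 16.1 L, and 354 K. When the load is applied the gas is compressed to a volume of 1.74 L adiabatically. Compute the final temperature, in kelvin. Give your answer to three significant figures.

For a reversible adiabat TV^(γ−1) is constant, so T₂ = T₁ (V₁/V₂)^(γ−1).
T₂ = 354 × (16.1/1.74)^(0.3) = 690.1 K.

T₂ ≈ 690 K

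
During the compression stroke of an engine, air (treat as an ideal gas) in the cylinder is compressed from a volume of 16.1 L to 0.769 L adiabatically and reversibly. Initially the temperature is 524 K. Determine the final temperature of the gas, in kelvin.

Adiabatic: T₁V₁^(γ−1) = T₂V₂^(γ−1) ⇒ T₂ = T₁ (V₁/V₂)^(γ−1).
For a diatomic ideal gas γ = 7/5, so γ−1 = 2/5.
T₂ = 524 × (16.1/0.769)^(2/5) = 1769 K.

T₂ ≈ 1770 K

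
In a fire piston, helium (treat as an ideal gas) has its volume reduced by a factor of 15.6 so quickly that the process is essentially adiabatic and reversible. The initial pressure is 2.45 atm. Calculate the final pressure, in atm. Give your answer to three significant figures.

Since PV^γ is constant along a reversible adiabat, P₂ = P₁ (V₁/V₂)^γ.
For a monatomic ideal gas γ = 5/3.
P₂ = 2.45 × 15.6^(5/3) = 238.6 atm.

P₂ ≈ 239 atm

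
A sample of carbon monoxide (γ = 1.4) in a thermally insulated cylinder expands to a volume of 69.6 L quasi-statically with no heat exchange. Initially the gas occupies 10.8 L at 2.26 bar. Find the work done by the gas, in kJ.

P₂ = P₁(V₁/V₂)^γ = 2.26×(10.8/69.6)^(1.4) = 0.1664 bar.
For a reversible adiabat, W_by_gas = (P₁V₁ − P₂V₂)/(γ−1).
W_by = (226000×0.0108 − 16640×0.0696) / (0.4) = 3206 J.

W ≈ 3.21 kJ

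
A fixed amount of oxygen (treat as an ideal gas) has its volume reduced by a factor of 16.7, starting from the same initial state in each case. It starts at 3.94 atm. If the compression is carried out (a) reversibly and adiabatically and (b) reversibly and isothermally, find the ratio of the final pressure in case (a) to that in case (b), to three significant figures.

For a diatomic ideal gas γ = 7/5.
Isothermal: P_b = P₁(V₁/V₂) = 3.94×16.7.
Adiabatic: P_a = P₁(V₁/V₂)^γ = 3.94×16.7^(7/5).
P_a/P_b = (V₁/V₂)^(γ−1) = 16.7^(2/5) = 3.084.

P_adiabatic / P_isothermal ≈ 3.08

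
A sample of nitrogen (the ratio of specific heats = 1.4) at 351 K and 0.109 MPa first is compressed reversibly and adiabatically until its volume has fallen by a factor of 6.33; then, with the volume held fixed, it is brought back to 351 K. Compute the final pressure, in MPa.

P₃ ≈ 0.690 MPa

Adiabatic step (PV^γ = const): P₂ = 0.109×6.33^(1.4) = 1.443 MPa; T₂ = 351×6.33^(0.4) = 734.3 K.
Isochoric: P₃ = P₂(T₃/T₂) = 1.443 × (351/734.3) = 0.69 MPa.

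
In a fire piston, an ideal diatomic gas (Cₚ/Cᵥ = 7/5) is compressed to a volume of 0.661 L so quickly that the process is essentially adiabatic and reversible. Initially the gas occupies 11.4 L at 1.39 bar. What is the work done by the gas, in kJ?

P₂ = P₁(V₁/V₂)^γ = 1.39×(11.4/0.661)^(7/5) = 74.89 bar.
For a reversible adiabat, W_by_gas = (P₁V₁ − P₂V₂)/(γ−1).
W_by = (139000×0.0114 − 7.489×10^6×0.000661) / (2/5) = -8413 J.

W ≈ -8.41 kJ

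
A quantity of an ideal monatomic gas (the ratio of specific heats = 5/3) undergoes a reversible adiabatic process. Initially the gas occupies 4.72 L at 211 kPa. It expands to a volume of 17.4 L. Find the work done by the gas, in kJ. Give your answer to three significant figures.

W ≈ 0.868 kJ

P₂ = P₁(V₁/V₂)^γ = 211×(4.72/17.4)^(5/3) = 23.98 kPa.
For a reversible adiabat, W_by_gas = (P₁V₁ − P₂V₂)/(γ−1).
W_by = (211000×0.00472 − 23980×0.0174) / (2/3) = 867.9 J.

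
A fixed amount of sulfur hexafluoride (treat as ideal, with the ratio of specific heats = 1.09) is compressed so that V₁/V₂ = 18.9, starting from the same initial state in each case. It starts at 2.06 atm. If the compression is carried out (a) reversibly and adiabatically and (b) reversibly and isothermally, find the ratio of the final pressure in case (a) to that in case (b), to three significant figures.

P_adiabatic / P_isothermal ≈ 1.30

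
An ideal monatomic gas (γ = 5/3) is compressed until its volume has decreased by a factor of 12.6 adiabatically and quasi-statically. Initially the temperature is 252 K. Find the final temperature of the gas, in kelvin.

Adiabatic: T₁V₁^(γ−1) = T₂V₂^(γ−1) ⇒ T₂ = T₁ (V₁/V₂)^(γ−1).
T₂ = 252 × 12.6^(2/3) = 1365 K.

T₂ ≈ 1360 K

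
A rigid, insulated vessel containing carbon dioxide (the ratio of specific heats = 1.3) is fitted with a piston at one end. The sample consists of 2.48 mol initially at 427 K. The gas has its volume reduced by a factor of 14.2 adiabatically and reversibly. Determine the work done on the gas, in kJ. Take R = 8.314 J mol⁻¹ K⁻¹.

W ≈ 35.7 kJ

For a reversible adiabat TV^(γ−1) is constant, so T₂ = T₁ (V₁/V₂)^(γ−1).
T₂ = 427 × 14.2^(0.3) = 946.5 K.
Q = 0, so ΔU = W_on_gas = nCᵥΔT with Cᵥ = R/(γ−1) = 27.71 J/(mol·K).
ΔU = 2.48 × 27.71 × (946.5 − 427) = 35700 J.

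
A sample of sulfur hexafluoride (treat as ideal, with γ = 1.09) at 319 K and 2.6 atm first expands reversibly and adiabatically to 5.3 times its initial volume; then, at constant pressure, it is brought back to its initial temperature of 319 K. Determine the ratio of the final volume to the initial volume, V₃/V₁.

Adiabatic step: V₂/V₁ = 5.3; T₂ = T₁·(1/5.3)^(0.09) = 274.5 K.
Isobaric step: V₃/V₂ = T₃/T₂ = 319/274.5.
V₃/V₁ = (V₂/V₁)(V₃/V₂) = 5.3 × (319/274.5) = 6.158.

V₃/V₁ ≈ 6.16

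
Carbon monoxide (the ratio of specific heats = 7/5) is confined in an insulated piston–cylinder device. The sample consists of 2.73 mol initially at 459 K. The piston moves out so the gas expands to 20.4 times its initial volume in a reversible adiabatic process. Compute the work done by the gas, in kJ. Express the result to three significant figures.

For a reversible adiabat TV^(γ−1) is constant, so T₂ = T₁ (V₁/V₂)^(γ−1).
T₂ = 459 × (1/20.4)^(2/5) = 137.4 K.
Q = 0, so ΔU = W_on_gas = nCᵥΔT with Cᵥ = R/(γ−1) = 20.79 J/(mol·K).
ΔU = 2.73 × 20.79 × (137.4 − 459) = -18250 J.
Work done by the gas = −ΔU = 18250 J.

W ≈ 18.2 kJ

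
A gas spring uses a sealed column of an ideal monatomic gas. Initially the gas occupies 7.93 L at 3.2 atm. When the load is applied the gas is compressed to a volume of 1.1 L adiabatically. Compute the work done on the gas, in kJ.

W ≈ 10.5 kJ

γ = 5/3 for a monatomic ideal gas.
P₂ = P₁(V₁/V₂)^γ = 3.2×(7.93/1.1)^(5/3) = 86.09 atm.
For a reversible adiabat, W_by_gas = (P₁V₁ − P₂V₂)/(γ−1).
W_by = (324200×0.00793 − 8.723×10^6×0.0011) / (2/3) = -10540 J.
W_on_gas = −W_by = 10540 J.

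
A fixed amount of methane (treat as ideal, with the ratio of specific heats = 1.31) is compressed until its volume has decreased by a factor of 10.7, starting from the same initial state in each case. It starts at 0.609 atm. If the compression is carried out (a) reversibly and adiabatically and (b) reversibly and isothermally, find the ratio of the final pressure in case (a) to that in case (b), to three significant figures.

P_adiabatic / P_isothermal ≈ 2.09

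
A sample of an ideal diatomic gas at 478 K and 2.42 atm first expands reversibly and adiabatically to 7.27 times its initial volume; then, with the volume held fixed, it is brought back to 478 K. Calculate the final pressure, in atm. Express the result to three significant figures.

For a diatomic ideal gas γ = 7/5.
Adiabatic step (PV^γ = const): P₂ = 2.42×(1/7.27)^(7/5) = 0.1505 atm; T₂ = 478×(1/7.27)^(2/5) = 216.2 K.
Isochoric: P₃ = P₂(T₃/T₂) = 0.1505 × (478/216.2) = 0.3329 atm.

P₃ ≈ 0.333 atm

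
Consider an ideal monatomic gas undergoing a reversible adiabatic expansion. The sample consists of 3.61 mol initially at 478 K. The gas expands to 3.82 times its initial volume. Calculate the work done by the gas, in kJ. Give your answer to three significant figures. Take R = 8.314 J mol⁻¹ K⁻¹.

For a reversible adiabat TV^(γ−1) is constant, so T₂ = T₁ (V₁/V₂)^(γ−1).
γ = 5/3 for a monatomic ideal gas, so γ−1 = 2/3.
T₂ = 478 × (1/3.82)^(2/3) = 195.6 K.
Q = 0, so ΔU = W_on_gas = nCᵥΔT with Cᵥ = R/(γ−1) = 12.47 J/(mol·K).
ΔU = 3.61 × 12.47 × (195.6 − 478) = -12710 J.
Work done by the gas = −ΔU = 12710 J.

W ≈ 12.7 kJ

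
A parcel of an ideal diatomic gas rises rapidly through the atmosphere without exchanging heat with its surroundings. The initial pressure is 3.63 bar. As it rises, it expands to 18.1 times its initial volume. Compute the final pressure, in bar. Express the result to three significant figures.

Adiabatic: P₁V₁^γ = P₂V₂^γ ⇒ P₂ = P₁ (V₁/V₂)^γ.
For a diatomic ideal gas γ = 7/5.
P₂ = 3.63 × (1/18.1)^(7/5) = 0.06297 bar.

P₂ ≈ 0.0630 bar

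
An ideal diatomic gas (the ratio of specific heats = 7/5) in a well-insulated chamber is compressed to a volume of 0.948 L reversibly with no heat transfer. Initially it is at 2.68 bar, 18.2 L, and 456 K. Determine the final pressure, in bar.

P₂ ≈ 168 bar

Adiabatic: P₁V₁^γ = P₂V₂^γ ⇒ P₂ = P₁ (V₁/V₂)^γ.
P₂ = 2.68 × (18.2/0.948)^(7/5) = 167.8 bar.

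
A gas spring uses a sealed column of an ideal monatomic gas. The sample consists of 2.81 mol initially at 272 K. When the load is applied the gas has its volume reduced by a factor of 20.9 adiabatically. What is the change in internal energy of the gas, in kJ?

Adiabatic: T₁V₁^(γ−1) = T₂V₂^(γ−1) ⇒ T₂ = T₁ (V₁/V₂)^(γ−1).
γ = 5/3 for a monatomic ideal gas, so γ−1 = 2/3.
T₂ = 272 × 20.9^(2/3) = 2064 K.
Q = 0, so ΔU = W_on_gas = nCᵥΔT with Cᵥ = R/(γ−1) = 12.47 J/(mol·K).
ΔU = 2.81 × 12.47 × (2064 − 272) = 62790 J.

ΔU ≈ 62.8 kJ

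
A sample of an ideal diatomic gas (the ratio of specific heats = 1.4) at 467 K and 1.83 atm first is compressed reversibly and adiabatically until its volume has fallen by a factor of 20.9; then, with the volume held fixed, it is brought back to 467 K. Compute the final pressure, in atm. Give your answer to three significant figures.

Adiabatic step (PV^γ = const): P₂ = 1.83×20.9^(1.4) = 129 atm; T₂ = 467×20.9^(0.4) = 1575 K.
Isochoric: P₃ = P₂(T₃/T₂) = 129 × (467/1575) = 38.25 atm.

P₃ ≈ 38.2 atm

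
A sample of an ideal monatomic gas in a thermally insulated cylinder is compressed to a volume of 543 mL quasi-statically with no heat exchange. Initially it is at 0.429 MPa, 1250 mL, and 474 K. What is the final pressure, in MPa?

P₂ ≈ 1.72 MPa

Since PV^γ is constant along a reversible adiabat, P₂ = P₁ (V₁/V₂)^γ.
γ = 5/3 for a monatomic ideal gas.
P₂ = 0.429 × (1250/543)^(5/3) = 1.722 MPa.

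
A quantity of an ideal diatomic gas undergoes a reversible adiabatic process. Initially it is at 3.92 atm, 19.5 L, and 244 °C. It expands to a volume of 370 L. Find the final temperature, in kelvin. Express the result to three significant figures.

T₂ ≈ 159 K

For a reversible adiabat TV^(γ−1) is constant, so T₂ = T₁ (V₁/V₂)^(γ−1).
γ = 7/5 for a diatomic ideal gas.
T₁ = 244 °C = 517.1 K.
T₂ = 517.1 × (19.5/370)^(2/5) = 159.3 K.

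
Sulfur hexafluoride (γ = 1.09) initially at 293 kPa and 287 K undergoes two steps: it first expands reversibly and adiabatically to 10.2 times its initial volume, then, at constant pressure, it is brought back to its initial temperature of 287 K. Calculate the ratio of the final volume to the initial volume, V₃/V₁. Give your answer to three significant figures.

Adiabatic step: V₂/V₁ = 10.2; T₂ = T₁·(1/10.2)^(0.09) = 232.9 K.
Isobaric step: V₃/V₂ = T₃/T₂ = 287/232.9.
V₃/V₁ = (V₂/V₁)(V₃/V₂) = 10.2 × (287/232.9) = 12.57.

V₃/V₁ ≈ 12.6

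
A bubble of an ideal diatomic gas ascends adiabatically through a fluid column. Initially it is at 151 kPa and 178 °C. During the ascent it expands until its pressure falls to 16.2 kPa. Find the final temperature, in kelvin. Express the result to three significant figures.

T₂ ≈ 238 K

Adiabatic: T₂/T₁ = (P₂/P₁)^((γ−1)/γ).
For a diatomic ideal gas γ = 7/5, so (γ−1)/γ = 2/7.
T₁ = 178 °C = 451.1 K.
T₂ = 451.1 × (16.2/151)^(2/7) = 238.4 K.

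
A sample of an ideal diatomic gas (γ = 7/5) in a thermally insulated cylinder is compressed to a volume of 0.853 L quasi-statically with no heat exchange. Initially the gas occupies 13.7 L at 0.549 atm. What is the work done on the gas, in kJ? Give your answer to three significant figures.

P₂ = P₁(V₁/V₂)^γ = 0.549×(13.7/0.853)^(7/5) = 26.77 atm.
For a reversible adiabat, W_by_gas = (P₁V₁ − P₂V₂)/(γ−1).
W_by = (55630×0.0137 − 2.712×10^6×0.000853) / (2/5) = -3879 J.
W_on_gas = −W_by = 3879 J.

W ≈ 3.88 kJ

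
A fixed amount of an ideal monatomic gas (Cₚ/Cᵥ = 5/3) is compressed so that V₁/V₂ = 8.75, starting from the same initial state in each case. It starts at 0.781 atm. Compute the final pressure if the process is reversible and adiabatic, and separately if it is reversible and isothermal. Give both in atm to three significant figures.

adiabatic: 29.0 atm; isothermal: 6.83 atm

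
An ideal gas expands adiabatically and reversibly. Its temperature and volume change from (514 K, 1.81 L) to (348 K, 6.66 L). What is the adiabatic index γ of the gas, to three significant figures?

γ ≈ 1.30

TV^(γ−1) = const ⇒ γ − 1 = ln(T₂/T₁) / ln(V₁/V₂).
γ = 1 + ln(348/514) / ln(1.81/6.66) = 1.299.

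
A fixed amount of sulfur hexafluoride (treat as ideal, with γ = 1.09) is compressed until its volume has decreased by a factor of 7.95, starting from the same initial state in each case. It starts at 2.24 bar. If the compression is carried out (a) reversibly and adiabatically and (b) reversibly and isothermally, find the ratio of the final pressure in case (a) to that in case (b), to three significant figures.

P_adiabatic / P_isothermal ≈ 1.21

Isothermal: P_b = P₁(V₁/V₂) = 2.24×7.95.
Adiabatic: P_a = P₁(V₁/V₂)^γ = 2.24×7.95^(1.09).
P_a/P_b = (V₁/V₂)^(γ−1) = 7.95^(0.09) = 1.205.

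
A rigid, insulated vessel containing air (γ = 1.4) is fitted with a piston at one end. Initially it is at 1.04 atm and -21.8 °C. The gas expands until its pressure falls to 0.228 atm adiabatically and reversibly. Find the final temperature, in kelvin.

T₂ ≈ 163 K

Adiabatic: T₂/T₁ = (P₂/P₁)^((γ−1)/γ).
T₁ = -21.8 °C = 251.3 K.
T₂ = 251.3 × (0.228/1.04)^(0.286) = 162.9 K.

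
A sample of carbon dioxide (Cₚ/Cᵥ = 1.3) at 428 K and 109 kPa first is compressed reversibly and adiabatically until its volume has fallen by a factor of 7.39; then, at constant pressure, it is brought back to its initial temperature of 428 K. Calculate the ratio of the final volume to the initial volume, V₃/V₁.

V₃/V₁ ≈ 0.0743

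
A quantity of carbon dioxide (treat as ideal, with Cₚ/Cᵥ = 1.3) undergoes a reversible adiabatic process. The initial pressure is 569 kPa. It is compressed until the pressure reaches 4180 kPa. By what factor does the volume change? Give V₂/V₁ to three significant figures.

V₂/V₁ ≈ 0.216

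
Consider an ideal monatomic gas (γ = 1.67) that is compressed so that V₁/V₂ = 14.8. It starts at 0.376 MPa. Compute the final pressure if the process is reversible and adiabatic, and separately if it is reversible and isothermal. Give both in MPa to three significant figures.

adiabatic: 33.8 MPa; isothermal: 5.56 MPa

Isothermal: P₂ = P₁(V₁/V₂) = 0.376×14.8 = 5.565 MPa.
Adiabatic: P₂ = P₁(V₁/V₂)^γ = 0.376×14.8^(1.67) = 33.85 MPa.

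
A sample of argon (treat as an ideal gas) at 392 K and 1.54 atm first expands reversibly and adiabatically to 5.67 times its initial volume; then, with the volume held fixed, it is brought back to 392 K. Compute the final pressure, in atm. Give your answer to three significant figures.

P₃ ≈ 0.272 atm

For a monatomic ideal gas γ = 5/3.
Adiabatic step (PV^γ = const): P₂ = 1.54×(1/5.67)^(5/3) = 0.08542 atm; T₂ = 392×(1/5.67)^(2/3) = 123.3 K.
Isochoric: P₃ = P₂(T₃/T₂) = 0.08542 × (392/123.3) = 0.2716 atm.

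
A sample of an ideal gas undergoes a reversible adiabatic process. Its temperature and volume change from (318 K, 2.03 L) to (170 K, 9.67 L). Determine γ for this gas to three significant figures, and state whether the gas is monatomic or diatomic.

γ ≈ 1.40; diatomic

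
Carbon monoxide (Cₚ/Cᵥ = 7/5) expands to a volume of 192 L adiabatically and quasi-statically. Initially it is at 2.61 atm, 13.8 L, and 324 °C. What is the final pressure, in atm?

Adiabatic: P₁V₁^γ = P₂V₂^γ ⇒ P₂ = P₁ (V₁/V₂)^γ.
P₂ = 2.61 × (13.8/192)^(7/5) = 0.06544 atm.

P₂ ≈ 0.0654 atm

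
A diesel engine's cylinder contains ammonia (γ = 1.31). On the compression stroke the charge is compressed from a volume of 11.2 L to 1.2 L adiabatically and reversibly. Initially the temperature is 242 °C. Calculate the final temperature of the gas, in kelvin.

T₂ ≈ 1030 K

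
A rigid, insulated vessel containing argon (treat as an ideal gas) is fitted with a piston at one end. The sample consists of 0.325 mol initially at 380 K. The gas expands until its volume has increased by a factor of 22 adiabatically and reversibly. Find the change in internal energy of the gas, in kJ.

ΔU ≈ -1.34 kJ

For a reversible adiabat TV^(γ−1) is constant, so T₂ = T₁ (V₁/V₂)^(γ−1).
γ = 5/3 for a monatomic ideal gas, so γ−1 = 2/3.
T₂ = 380 × (1/22)^(2/3) = 48.4 K.
Q = 0, so ΔU = W_on_gas = nCᵥΔT with Cᵥ = R/(γ−1) = 12.47 J/(mol·K).
ΔU = 0.325 × 12.47 × (48.4 − 380) = -1344 J.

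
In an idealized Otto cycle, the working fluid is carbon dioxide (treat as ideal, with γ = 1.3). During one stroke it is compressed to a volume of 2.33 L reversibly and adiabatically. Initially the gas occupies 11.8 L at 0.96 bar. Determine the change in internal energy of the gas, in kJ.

P₂ = P₁(V₁/V₂)^γ = 0.96×(11.8/2.33)^(1.3) = 7.91 bar.
For a reversible adiabat, W_by_gas = (P₁V₁ − P₂V₂)/(γ−1).
W_by = (96000×0.0118 − 791000×0.00233) / (0.3) = -2367 J.
Q = 0 ⇒ ΔU = −W_by = 2367 J.

ΔU ≈ 2.37 kJ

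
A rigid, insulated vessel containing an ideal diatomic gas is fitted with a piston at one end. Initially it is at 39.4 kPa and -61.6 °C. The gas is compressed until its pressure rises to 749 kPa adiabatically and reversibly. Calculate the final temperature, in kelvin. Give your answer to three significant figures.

T₂ ≈ 491 K

Along an adiabat T P^((1−γ)/γ) is constant, so T₂ = T₁ (P₂/P₁)^((γ−1)/γ).
For a diatomic ideal gas γ = 7/5, so (γ−1)/γ = 2/7.
T₁ = -61.6 °C = 211.5 K.
T₂ = 211.5 × (749/39.4)^(2/7) = 490.7 K.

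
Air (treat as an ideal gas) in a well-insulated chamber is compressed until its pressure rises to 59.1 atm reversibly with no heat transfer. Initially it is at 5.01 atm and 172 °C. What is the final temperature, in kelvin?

T₂ ≈ 901 K

Along an adiabat T P^((1−γ)/γ) is constant, so T₂ = T₁ (P₂/P₁)^((γ−1)/γ).
For a diatomic ideal gas γ = 7/5, so (γ−1)/γ = 2/7.
T₁ = 172 °C = 445.1 K.
T₂ = 445.1 × (59.1/5.01)^(2/7) = 901 K.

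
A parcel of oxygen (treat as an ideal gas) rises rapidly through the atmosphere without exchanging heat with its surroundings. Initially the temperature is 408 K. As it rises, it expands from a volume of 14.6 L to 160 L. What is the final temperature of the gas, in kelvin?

Adiabatic: T₁V₁^(γ−1) = T₂V₂^(γ−1) ⇒ T₂ = T₁ (V₁/V₂)^(γ−1).
For a diatomic ideal gas γ = 7/5, so γ−1 = 2/5.
T₂ = 408 × (14.6/160)^(2/5) = 156.6 K.

T₂ ≈ 157 K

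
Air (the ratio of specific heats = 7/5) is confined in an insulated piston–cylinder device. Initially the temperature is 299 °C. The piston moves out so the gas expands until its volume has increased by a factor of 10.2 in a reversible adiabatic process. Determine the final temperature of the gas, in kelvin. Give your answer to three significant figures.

Adiabatic: T₁V₁^(γ−1) = T₂V₂^(γ−1) ⇒ T₂ = T₁ (V₁/V₂)^(γ−1).
T₁ = 299 °C = 572.1 K.
T₂ = 572.1 × (1/10.2)^(2/5) = 226 K.

T₂ ≈ 226 K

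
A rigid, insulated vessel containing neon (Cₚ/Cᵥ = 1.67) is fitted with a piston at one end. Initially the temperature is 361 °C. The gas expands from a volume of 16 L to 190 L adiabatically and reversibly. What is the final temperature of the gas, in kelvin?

T₂ ≈ 121 K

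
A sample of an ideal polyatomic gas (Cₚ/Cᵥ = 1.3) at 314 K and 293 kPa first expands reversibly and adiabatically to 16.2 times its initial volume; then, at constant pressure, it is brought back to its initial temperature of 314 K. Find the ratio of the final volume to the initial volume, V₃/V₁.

Adiabatic step: V₂/V₁ = 16.2; T₂ = T₁·(1/16.2)^(0.3) = 136.2 K.
Isobaric step: V₃/V₂ = T₃/T₂ = 314/136.2.
V₃/V₁ = (V₂/V₁)(V₃/V₂) = 16.2 × (314/136.2) = 37.36.

V₃/V₁ ≈ 37.4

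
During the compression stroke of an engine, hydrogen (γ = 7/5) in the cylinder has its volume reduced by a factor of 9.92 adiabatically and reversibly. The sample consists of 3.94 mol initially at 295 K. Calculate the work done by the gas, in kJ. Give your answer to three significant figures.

W ≈ -36.3 kJ

For a reversible adiabat TV^(γ−1) is constant, so T₂ = T₁ (V₁/V₂)^(γ−1).
T₂ = 295 × 9.92^(2/5) = 738.6 K.
Q = 0, so ΔU = W_on_gas = nCᵥΔT with Cᵥ = R/(γ−1) = 20.79 J/(mol·K).
ΔU = 3.94 × 20.79 × (738.6 − 295) = 36330 J.
Work done by the gas = −ΔU = -36330 J.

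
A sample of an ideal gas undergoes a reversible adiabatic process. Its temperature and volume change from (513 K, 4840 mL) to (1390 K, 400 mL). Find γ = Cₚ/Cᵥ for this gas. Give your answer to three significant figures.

TV^(γ−1) = const ⇒ γ − 1 = ln(T₂/T₁) / ln(V₁/V₂).
γ = 1 + ln(1390/513) / ln(4840/400) = 1.4.

γ ≈ 1.40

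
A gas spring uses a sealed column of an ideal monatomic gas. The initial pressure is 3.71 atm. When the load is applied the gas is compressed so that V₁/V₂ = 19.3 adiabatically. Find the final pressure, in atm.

Adiabatic: P₁V₁^γ = P₂V₂^γ ⇒ P₂ = P₁ (V₁/V₂)^γ.
For a monatomic ideal gas γ = 5/3.
P₂ = 3.71 × 19.3^(5/3) = 515.2 atm.

P₂ ≈ 515 atm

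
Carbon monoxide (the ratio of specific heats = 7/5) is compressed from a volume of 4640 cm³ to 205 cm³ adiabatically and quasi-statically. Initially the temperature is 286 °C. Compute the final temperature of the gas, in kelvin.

T₂ ≈ 1950 K

For a reversible adiabat TV^(γ−1) is constant, so T₂ = T₁ (V₁/V₂)^(γ−1).
T₁ = 286 °C = 559.1 K.
T₂ = 559.1 × (4640/205)^(2/5) = 1947 K.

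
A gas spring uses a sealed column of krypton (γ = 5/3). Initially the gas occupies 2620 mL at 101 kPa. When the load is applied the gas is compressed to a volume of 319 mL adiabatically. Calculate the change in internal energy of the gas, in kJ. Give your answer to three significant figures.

ΔU ≈ 1.22 kJ

P₂ = P₁(V₁/V₂)^γ = 101×(2620/319)^(5/3) = 3377 kPa.
For a reversible adiabat, W_by_gas = (P₁V₁ − P₂V₂)/(γ−1).
W_by = (101000×0.00262 − 3.377×10^6×0.000319) / (2/3) = -1219 J.
Q = 0 ⇒ ΔU = −W_by = 1219 J.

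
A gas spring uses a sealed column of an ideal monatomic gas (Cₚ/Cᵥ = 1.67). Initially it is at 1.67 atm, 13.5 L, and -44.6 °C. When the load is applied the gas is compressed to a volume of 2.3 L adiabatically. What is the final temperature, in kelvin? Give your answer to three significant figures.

T₂ ≈ 748 K

Adiabatic: T₁V₁^(γ−1) = T₂V₂^(γ−1) ⇒ T₂ = T₁ (V₁/V₂)^(γ−1).
T₁ = -44.6 °C = 228.5 K.
T₂ = 228.5 × (13.5/2.3)^(0.67) = 748.1 K.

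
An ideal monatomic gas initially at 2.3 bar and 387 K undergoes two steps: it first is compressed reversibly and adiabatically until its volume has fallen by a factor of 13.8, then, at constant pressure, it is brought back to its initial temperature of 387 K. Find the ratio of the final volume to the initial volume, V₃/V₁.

For a monatomic ideal gas γ = 5/3.
Adiabatic step: V₂/V₁ = 0.07246; T₂ = T₁·13.8^(2/3) = 2227 K.
Isobaric step: V₃/V₂ = T₃/T₂ = 387/2227.
V₃/V₁ = (V₂/V₁)(V₃/V₂) = 0.07246 × (387/2227) = 0.0126.

V₃/V₁ ≈ 0.0126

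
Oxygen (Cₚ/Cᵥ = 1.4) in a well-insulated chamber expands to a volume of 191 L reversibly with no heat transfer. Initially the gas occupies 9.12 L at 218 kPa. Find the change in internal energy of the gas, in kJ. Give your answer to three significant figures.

P₂ = P₁(V₁/V₂)^γ = 218×(9.12/191)^(1.4) = 3.083 kPa.
For a reversible adiabat, W_by_gas = (P₁V₁ − P₂V₂)/(γ−1).
W_by = (218000×0.00912 − 3083×0.191) / (0.4) = 3498 J.
Q = 0 ⇒ ΔU = −W_by = -3498 J.

ΔU ≈ -3.50 kJ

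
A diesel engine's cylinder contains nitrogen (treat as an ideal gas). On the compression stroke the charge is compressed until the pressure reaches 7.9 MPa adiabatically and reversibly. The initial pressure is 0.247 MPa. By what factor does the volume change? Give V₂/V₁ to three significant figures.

From PV^γ = const, V₂/V₁ = (P₁/P₂)^(1/γ).
For a diatomic ideal gas γ = 7/5.
V₂/V₁ = (0.247/7.9)^(5/7) = 0.08415.

V₂/V₁ ≈ 0.0841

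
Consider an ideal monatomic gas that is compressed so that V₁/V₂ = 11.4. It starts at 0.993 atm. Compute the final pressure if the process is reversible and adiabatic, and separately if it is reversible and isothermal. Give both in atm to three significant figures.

adiabatic: 57.3 atm; isothermal: 11.3 atm

For a monatomic ideal gas γ = 5/3.
Isothermal: P₂ = P₁(V₁/V₂) = 0.993×11.4 = 11.32 atm.
Adiabatic: P₂ = P₁(V₁/V₂)^γ = 0.993×11.4^(5/3) = 57.34 atm.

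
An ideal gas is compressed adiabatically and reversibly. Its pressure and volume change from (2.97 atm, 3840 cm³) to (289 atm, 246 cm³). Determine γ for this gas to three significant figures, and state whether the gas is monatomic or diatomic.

γ ≈ 1.67; monatomic

PV^γ = const ⇒ γ = ln(P₂/P₁) / ln(V₁/V₂).
γ = ln(289/2.97) / ln(3840/246) = 1.666.
γ ≈ 1.67 is close to 5/3, so the gas is monatomic.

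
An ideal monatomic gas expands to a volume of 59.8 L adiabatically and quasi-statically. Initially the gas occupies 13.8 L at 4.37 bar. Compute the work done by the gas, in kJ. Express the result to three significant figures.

W ≈ 5.64 kJ

γ = 5/3 for a monatomic ideal gas.
P₂ = P₁(V₁/V₂)^γ = 4.37×(13.8/59.8)^(5/3) = 0.3794 bar.
For a reversible adiabat, W_by_gas = (P₁V₁ − P₂V₂)/(γ−1).
W_by = (437000×0.0138 − 37940×0.0598) / (2/3) = 5643 J.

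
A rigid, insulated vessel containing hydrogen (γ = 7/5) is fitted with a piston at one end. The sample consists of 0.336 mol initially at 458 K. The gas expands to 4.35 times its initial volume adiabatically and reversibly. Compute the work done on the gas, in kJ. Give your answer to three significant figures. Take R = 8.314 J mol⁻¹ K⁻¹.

W ≈ -1.42 kJ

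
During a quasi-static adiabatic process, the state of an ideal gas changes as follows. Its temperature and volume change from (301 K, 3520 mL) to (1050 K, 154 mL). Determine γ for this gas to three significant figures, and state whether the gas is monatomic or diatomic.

γ ≈ 1.40; diatomic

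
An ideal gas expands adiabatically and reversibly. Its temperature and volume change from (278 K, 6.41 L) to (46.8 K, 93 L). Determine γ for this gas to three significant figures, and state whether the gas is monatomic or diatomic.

TV^(γ−1) = const ⇒ γ − 1 = ln(T₂/T₁) / ln(V₁/V₂).
γ = 1 + ln(46.8/278) / ln(6.41/93) = 1.666.
γ ≈ 1.67 is close to 5/3, so the gas is monatomic.

γ ≈ 1.67; monatomic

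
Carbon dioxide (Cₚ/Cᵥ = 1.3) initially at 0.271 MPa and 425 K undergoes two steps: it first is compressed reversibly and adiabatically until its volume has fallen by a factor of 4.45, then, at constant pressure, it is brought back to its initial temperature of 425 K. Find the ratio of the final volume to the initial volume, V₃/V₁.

V₃/V₁ ≈ 0.144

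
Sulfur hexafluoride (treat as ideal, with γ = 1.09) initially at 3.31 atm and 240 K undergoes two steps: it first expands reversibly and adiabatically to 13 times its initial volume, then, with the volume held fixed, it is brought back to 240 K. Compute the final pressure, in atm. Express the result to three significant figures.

Adiabatic step (PV^γ = const): P₂ = 3.31×(1/13)^(1.09) = 0.2021 atm; T₂ = 240×(1/13)^(0.09) = 190.5 K.
Isochoric: P₃ = P₂(T₃/T₂) = 0.2021 × (240/190.5) = 0.2546 atm.

P₃ ≈ 0.255 atm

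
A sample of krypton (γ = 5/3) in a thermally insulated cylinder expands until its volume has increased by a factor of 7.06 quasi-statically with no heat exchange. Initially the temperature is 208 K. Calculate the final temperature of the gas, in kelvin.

T₂ ≈ 56.5 K

Adiabatic: T₁V₁^(γ−1) = T₂V₂^(γ−1) ⇒ T₂ = T₁ (V₁/V₂)^(γ−1).
T₂ = 208 × (1/7.06)^(2/3) = 56.52 K.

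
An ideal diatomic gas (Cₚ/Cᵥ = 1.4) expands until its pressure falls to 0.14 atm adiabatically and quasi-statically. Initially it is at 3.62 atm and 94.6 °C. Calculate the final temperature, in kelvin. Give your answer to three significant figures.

T₂ ≈ 145 K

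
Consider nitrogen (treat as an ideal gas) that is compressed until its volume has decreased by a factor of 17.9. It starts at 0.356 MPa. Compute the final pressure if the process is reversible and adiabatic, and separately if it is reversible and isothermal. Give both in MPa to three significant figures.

adiabatic: 20.2 MPa; isothermal: 6.37 MPa

For a diatomic ideal gas γ = 7/5.
Isothermal: P₂ = P₁(V₁/V₂) = 0.356×17.9 = 6.372 MPa.
Adiabatic: P₂ = P₁(V₁/V₂)^γ = 0.356×17.9^(7/5) = 20.2 MPa.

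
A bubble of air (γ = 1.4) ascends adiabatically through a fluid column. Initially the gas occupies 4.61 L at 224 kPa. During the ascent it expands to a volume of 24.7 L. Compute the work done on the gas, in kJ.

W ≈ -1.26 kJ

P₂ = P₁(V₁/V₂)^γ = 224×(4.61/24.7)^(1.4) = 21.36 kPa.
For a reversible adiabat, W_by_gas = (P₁V₁ − P₂V₂)/(γ−1).
W_by = (224000×0.00461 − 21360×0.0247) / (0.4) = 1262 J.
W_on_gas = −W_by = -1262 J.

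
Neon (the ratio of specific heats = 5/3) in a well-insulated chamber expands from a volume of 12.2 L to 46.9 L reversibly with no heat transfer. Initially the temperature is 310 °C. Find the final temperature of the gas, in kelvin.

For a reversible adiabat TV^(γ−1) is constant, so T₂ = T₁ (V₁/V₂)^(γ−1).
T₁ = 310 °C = 583.1 K.
T₂ = 583.1 × (12.2/46.9)^(2/3) = 237.6 K.

T₂ ≈ 238 K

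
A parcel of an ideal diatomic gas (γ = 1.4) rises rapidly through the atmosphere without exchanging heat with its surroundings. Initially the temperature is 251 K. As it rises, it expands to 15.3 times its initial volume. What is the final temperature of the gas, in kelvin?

T₂ ≈ 84.3 K

Adiabatic: T₁V₁^(γ−1) = T₂V₂^(γ−1) ⇒ T₂ = T₁ (V₁/V₂)^(γ−1).
T₂ = 251 × (1/15.3)^(0.4) = 84.29 K.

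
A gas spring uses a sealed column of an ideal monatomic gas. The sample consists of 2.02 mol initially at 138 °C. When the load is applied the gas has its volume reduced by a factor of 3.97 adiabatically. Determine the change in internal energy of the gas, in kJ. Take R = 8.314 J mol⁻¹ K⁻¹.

For a reversible adiabat TV^(γ−1) is constant, so T₂ = T₁ (V₁/V₂)^(γ−1).
γ = 5/3 for a monatomic ideal gas, so γ−1 = 2/3.
T₁ = 138 °C = 411.1 K.
T₂ = 411.1 × 3.97^(2/3) = 1031 K.
Q = 0, so ΔU = W_on_gas = nCᵥΔT with Cᵥ = R/(γ−1) = 12.47 J/(mol·K).
ΔU = 2.02 × 12.47 × (1031 − 411.1) = 15610 J.

ΔU ≈ 15.6 kJ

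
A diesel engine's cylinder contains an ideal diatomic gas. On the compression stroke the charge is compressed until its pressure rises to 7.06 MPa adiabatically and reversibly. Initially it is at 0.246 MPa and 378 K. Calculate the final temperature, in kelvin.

Along an adiabat T P^((1−γ)/γ) is constant, so T₂ = T₁ (P₂/P₁)^((γ−1)/γ).
For a diatomic ideal gas γ = 7/5, so (γ−1)/γ = 2/7.
T₂ = 378 × (7.06/0.246)^(2/7) = 986.3 K.

T₂ ≈ 986 K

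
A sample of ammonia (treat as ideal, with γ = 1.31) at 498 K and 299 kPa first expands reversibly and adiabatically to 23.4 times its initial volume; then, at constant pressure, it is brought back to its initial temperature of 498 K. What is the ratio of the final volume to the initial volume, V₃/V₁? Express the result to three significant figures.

V₃/V₁ ≈ 62.2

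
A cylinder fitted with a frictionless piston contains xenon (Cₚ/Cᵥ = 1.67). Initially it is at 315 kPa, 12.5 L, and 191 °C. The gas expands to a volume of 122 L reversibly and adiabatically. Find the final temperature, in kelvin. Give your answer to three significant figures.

Adiabatic: T₁V₁^(γ−1) = T₂V₂^(γ−1) ⇒ T₂ = T₁ (V₁/V₂)^(γ−1).
T₁ = 191 °C = 464.1 K.
T₂ = 464.1 × (12.5/122)^(0.67) = 100.9 K.

T₂ ≈ 101 K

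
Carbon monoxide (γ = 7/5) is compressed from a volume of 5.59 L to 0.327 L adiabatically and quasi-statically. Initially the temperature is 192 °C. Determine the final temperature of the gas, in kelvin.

T₂ ≈ 1450 K

Adiabatic: T₁V₁^(γ−1) = T₂V₂^(γ−1) ⇒ T₂ = T₁ (V₁/V₂)^(γ−1).
T₁ = 192 °C = 465.1 K.
T₂ = 465.1 × (5.59/0.327)^(2/5) = 1448 K.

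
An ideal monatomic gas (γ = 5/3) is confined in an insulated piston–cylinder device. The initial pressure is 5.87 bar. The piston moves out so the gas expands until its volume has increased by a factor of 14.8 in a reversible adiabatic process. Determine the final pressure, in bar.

Since PV^γ is constant along a reversible adiabat, P₂ = P₁ (V₁/V₂)^γ.
P₂ = 5.87 × (1/14.8)^(5/3) = 0.0658 bar.

P₂ ≈ 0.0658 bar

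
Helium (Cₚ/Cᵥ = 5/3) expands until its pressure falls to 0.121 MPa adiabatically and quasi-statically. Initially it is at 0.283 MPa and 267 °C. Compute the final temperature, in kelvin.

T₂ ≈ 385 K

Along an adiabat T P^((1−γ)/γ) is constant, so T₂ = T₁ (P₂/P₁)^((γ−1)/γ).
T₁ = 267 °C = 540.1 K.
T₂ = 540.1 × (0.121/0.283)^(2/5) = 384.5 K.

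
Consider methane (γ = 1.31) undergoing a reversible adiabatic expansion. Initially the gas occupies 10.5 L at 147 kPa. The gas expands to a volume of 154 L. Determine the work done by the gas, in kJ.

P₂ = P₁(V₁/V₂)^γ = 147×(10.5/154)^(1.31) = 4.359 kPa.
For a reversible adiabat, W_by_gas = (P₁V₁ − P₂V₂)/(γ−1).
W_by = (147000×0.0105 − 4359×0.154) / (0.31) = 2813 J.

W ≈ 2.81 kJ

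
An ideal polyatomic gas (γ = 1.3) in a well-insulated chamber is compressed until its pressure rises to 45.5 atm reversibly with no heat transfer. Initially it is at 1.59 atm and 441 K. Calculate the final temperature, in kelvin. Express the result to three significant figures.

T₂ ≈ 956 K

Along an adiabat T P^((1−γ)/γ) is constant, so T₂ = T₁ (P₂/P₁)^((γ−1)/γ).
T₂ = 441 × (45.5/1.59)^(0.231) = 956.3 K.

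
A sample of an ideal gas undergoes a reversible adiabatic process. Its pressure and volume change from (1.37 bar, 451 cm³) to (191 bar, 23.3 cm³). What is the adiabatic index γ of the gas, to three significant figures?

γ ≈ 1.67

PV^γ = const ⇒ γ = ln(P₂/P₁) / ln(V₁/V₂).
γ = ln(191/1.37) / ln(451/23.3) = 1.666.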